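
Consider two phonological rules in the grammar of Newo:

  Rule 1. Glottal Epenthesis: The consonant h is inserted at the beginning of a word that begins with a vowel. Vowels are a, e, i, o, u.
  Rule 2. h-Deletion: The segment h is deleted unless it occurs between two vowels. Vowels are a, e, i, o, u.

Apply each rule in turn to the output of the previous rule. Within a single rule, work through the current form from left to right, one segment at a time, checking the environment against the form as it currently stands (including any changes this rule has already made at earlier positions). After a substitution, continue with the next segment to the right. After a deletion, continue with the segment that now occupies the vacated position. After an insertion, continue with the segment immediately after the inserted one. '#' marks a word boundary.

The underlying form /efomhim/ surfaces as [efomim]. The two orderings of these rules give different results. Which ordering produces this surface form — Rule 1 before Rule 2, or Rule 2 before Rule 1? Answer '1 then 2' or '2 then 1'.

1 then 2

Order 1 then 2:
  1 Glottal Epenthesis: [efomhim] → [hefomhim]
  2 h-Deletion: [hefomhim] → [efomim]
  result: [efomim]
Order 2 then 1:
  2 h-Deletion: [efomhim] → [efomim]
  1 Glottal Epenthesis: [efomim] → [hefomim]
  result: [hefomim]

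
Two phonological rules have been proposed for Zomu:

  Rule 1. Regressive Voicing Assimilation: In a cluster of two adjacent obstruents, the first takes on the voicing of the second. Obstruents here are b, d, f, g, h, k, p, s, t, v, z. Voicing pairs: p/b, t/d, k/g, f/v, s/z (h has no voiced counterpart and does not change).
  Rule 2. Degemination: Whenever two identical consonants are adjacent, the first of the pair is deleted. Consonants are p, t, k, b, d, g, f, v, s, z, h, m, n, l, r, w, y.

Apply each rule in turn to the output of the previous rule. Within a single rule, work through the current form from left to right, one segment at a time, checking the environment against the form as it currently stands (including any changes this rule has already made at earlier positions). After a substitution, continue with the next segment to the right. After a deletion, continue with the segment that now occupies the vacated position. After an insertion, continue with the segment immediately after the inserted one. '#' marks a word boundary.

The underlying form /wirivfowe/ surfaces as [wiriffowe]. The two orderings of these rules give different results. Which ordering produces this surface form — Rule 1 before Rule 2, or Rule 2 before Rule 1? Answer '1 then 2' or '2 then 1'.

Order 1 then 2:
  1 Regressive Voicing Assimilation: [wirivfowe] → [wiriffowe]
  2 Degemination: [wiriffowe] → [wirifowe]
  result: [wirifowe]
Order 2 then 1:
  2 Degemination: no change — [wirivfowe]
  1 Regressive Voicing Assimilation: [wirivfowe] → [wiriffowe]
  result: [wiriffowe]

2 then 1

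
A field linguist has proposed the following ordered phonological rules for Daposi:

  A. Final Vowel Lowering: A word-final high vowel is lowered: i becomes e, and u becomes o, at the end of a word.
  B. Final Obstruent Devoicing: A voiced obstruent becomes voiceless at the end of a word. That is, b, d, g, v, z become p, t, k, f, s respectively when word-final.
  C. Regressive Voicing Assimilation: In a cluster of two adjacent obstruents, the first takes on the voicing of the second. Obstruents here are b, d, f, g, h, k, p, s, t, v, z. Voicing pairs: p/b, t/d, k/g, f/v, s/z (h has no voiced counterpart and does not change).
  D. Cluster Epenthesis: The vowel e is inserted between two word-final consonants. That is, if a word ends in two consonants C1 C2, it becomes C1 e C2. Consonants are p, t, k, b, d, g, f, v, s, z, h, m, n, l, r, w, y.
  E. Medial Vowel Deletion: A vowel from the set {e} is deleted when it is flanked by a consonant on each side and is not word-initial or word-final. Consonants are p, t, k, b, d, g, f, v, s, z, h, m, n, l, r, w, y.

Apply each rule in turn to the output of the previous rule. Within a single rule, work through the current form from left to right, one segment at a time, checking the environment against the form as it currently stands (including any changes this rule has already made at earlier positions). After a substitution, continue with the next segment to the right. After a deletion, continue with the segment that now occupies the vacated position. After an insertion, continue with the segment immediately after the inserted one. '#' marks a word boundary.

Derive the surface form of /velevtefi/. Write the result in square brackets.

[vlftfe]

A Final Vowel Lowering: [velevtefi] → [velevtefe]
B Final Obstruent Devoicing: no change — [velevtefe]
C Regressive Voicing Assimilation: [velevtefe] → [veleftefe]
D Cluster Epenthesis: no change — [veleftefe]
E Medial Vowel Deletion: [veleftefe] → [vlftfe]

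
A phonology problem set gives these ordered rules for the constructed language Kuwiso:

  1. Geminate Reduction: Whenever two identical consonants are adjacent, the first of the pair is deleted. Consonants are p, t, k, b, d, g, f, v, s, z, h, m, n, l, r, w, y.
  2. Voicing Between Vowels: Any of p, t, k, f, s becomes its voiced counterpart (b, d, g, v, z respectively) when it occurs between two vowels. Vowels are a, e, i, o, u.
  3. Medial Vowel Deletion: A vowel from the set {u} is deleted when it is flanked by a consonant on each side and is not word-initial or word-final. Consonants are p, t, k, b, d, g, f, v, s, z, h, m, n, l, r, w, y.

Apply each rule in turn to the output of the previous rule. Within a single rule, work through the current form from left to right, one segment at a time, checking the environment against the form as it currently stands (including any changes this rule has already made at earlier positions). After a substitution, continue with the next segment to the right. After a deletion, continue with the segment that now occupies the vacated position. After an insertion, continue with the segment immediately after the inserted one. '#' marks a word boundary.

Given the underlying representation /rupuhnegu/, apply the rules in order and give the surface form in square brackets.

1 Geminate Reduction: no change — [rupuhnegu]
2 Voicing Between Vowels: [rupuhnegu] → [rubuhnegu]
3 Medial Vowel Deletion: [rubuhnegu] → [rbhnegu]

[rbhnegu]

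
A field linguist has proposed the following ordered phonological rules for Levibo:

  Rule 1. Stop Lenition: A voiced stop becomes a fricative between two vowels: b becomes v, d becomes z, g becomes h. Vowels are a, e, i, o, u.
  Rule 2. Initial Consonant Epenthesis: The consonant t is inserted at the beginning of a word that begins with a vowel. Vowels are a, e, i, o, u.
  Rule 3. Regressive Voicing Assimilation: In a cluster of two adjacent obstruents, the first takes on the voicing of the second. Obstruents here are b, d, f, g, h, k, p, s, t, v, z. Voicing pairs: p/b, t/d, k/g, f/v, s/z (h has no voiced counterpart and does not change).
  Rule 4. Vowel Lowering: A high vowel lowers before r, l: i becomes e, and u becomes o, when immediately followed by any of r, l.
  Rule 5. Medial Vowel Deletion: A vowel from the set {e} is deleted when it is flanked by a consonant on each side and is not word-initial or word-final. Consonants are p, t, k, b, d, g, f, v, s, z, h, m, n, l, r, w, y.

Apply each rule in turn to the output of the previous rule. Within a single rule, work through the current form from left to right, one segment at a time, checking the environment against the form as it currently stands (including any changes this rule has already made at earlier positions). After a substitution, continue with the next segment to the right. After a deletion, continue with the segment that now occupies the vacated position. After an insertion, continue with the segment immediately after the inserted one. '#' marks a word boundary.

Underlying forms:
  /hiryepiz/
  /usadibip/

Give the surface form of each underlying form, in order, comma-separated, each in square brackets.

[hrypiz], [tusazivip]

/hiryepiz/:
  Rule 1 Stop Lenition: no change — [hiryepiz]
  Rule 2 Initial Consonant Epenthesis: no change — [hiryepiz]
  Rule 3 Regressive Voicing Assimilation: no change — [hiryepiz]
  Rule 4 Vowel Lowering: [hiryepiz] → [heryepiz]
  Rule 5 Medial Vowel Deletion: [heryepiz] → [hrypiz]
/usadibip/:
  Rule 1 Stop Lenition: [usadibip] → [usazivip]
  Rule 2 Initial Consonant Epenthesis: [usazivip] → [tusazivip]
  Rule 3 Regressive Voicing Assimilation: no change — [tusazivip]
  Rule 4 Vowel Lowering: no change — [tusazivip]
  Rule 5 Medial Vowel Deletion: no change — [tusazivip]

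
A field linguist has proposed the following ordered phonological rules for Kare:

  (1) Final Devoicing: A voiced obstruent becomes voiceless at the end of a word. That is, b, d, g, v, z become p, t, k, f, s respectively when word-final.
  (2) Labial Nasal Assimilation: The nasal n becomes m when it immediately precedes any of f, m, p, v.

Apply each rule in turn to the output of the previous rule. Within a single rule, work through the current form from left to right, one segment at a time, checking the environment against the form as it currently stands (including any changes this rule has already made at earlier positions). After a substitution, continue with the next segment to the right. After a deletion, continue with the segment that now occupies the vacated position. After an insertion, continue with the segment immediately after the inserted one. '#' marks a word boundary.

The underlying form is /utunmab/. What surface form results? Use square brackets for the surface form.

(1) Final Devoicing: [utunmab] → [utunmap]
(2) Labial Nasal Assimilation: [utunmap] → [utummap]

[utummap]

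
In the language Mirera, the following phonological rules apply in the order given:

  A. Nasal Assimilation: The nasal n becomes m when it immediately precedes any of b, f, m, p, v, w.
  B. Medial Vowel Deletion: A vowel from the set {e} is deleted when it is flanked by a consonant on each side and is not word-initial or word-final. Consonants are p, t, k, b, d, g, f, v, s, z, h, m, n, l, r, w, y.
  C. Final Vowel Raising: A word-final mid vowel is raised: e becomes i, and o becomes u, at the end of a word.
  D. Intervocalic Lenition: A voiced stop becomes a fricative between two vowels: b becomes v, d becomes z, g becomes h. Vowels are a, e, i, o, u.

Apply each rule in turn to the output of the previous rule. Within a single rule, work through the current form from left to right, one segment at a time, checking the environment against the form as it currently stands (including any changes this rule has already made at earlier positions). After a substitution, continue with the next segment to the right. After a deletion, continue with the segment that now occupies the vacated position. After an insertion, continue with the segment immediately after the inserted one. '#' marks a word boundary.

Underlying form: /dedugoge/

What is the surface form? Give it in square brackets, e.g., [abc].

[dduhohi]

A Nasal Assimilation: no change — [dedugoge]
B Medial Vowel Deletion: [dedugoge] → [ddugoge]
C Final Vowel Raising: [ddugoge] → [ddugogi]
D Intervocalic Lenition: [ddugogi] → [dduhohi]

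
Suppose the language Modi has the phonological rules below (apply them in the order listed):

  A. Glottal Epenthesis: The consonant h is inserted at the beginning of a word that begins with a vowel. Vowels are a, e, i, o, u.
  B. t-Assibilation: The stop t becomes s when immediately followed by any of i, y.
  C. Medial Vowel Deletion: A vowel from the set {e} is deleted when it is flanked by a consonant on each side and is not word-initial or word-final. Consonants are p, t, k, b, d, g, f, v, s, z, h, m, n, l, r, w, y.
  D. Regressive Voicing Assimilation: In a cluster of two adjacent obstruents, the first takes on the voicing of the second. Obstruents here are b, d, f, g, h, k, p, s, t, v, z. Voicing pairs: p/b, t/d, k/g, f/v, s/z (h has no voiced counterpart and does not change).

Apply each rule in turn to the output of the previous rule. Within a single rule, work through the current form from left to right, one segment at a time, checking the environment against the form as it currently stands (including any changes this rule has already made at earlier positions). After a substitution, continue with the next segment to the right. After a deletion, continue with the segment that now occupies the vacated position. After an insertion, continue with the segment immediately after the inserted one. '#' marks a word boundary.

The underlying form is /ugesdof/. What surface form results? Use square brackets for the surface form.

A Glottal Epenthesis: [ugesdof] → [hugesdof]
B t-Assibilation: no change — [hugesdof]
C Medial Vowel Deletion: [hugesdof] → [hugsdof]
D Regressive Voicing Assimilation: [hugsdof] → [hukzdof]

[hukzdof]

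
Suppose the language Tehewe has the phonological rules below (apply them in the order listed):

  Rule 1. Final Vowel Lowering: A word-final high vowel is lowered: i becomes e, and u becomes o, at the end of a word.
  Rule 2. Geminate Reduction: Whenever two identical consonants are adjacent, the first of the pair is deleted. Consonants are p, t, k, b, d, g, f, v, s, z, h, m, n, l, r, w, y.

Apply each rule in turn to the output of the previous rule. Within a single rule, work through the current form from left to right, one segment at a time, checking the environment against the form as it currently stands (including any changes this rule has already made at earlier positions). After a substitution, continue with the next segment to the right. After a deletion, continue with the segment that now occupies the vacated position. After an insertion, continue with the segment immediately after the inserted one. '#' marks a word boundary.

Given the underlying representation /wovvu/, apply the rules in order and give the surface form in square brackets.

[wovo]

Rule 1 Final Vowel Lowering: [wovvu] → [wovvo]
Rule 2 Geminate Reduction: [wovvo] → [wovo]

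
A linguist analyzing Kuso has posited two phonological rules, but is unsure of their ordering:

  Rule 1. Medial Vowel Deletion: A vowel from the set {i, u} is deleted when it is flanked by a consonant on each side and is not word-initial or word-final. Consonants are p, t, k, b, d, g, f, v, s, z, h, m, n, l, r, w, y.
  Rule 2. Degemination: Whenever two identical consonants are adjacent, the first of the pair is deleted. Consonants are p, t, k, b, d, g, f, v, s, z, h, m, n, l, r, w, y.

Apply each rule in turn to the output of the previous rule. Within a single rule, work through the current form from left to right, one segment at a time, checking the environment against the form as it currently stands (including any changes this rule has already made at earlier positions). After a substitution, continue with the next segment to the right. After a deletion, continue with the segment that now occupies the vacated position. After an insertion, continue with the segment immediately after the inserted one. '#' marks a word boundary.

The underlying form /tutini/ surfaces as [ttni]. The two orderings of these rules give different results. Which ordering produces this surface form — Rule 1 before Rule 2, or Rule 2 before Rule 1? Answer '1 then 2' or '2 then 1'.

2 then 1

Order 1 then 2:
  1 Medial Vowel Deletion: [tutini] → [ttni]
  2 Degemination: [ttni] → [tni]
  result: [tni]
Order 2 then 1:
  2 Degemination: no change — [tutini]
  1 Medial Vowel Deletion: [tutini] → [ttni]
  result: [ttni]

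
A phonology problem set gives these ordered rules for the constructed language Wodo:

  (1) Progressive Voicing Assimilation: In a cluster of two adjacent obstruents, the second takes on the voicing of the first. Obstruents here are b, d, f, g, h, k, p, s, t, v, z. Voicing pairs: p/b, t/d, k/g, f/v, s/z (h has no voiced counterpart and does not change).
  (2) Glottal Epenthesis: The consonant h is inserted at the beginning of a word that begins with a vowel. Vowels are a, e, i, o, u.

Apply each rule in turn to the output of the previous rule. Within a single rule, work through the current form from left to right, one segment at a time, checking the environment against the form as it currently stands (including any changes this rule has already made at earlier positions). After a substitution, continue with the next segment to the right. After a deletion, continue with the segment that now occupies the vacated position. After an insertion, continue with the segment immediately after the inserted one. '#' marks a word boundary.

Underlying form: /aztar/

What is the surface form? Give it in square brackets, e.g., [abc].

(1) Progressive Voicing Assimilation: [aztar] → [azdar]
(2) Glottal Epenthesis: [azdar] → [hazdar]

[hazdar]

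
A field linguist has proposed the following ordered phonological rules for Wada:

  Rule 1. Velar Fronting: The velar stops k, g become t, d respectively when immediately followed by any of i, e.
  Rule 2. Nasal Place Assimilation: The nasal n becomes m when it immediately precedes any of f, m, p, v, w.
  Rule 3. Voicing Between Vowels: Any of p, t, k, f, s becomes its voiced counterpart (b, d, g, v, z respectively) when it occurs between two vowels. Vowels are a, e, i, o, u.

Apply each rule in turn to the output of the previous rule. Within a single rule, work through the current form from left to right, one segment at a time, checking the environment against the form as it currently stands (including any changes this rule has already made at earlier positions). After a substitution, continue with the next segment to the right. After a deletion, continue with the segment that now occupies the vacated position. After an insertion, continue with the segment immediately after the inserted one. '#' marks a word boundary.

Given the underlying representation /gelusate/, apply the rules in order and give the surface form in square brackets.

Rule 1 Velar Fronting: [gelusate] → [delusate]
Rule 2 Nasal Place Assimilation: no change — [delusate]
Rule 3 Voicing Between Vowels: [delusate] → [deluzade]

[deluzade]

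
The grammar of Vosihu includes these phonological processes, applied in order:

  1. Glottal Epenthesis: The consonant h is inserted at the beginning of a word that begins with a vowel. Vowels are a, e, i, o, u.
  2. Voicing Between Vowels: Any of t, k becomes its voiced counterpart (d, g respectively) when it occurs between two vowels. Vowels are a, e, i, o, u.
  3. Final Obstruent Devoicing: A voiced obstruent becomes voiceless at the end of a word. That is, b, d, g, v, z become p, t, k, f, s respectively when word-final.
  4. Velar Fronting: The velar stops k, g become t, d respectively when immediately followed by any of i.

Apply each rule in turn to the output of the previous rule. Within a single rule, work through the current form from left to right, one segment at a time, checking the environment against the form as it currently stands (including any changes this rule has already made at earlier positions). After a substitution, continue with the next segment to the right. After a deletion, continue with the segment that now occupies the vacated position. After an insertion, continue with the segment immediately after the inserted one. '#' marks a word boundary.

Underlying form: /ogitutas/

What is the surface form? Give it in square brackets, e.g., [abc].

[hodidudas]

1 Glottal Epenthesis: [ogitutas] → [hogitutas]
2 Voicing Between Vowels: [hogitutas] → [hogidudas]
3 Final Obstruent Devoicing: no change — [hogidudas]
4 Velar Fronting: [hogidudas] → [hodidudas]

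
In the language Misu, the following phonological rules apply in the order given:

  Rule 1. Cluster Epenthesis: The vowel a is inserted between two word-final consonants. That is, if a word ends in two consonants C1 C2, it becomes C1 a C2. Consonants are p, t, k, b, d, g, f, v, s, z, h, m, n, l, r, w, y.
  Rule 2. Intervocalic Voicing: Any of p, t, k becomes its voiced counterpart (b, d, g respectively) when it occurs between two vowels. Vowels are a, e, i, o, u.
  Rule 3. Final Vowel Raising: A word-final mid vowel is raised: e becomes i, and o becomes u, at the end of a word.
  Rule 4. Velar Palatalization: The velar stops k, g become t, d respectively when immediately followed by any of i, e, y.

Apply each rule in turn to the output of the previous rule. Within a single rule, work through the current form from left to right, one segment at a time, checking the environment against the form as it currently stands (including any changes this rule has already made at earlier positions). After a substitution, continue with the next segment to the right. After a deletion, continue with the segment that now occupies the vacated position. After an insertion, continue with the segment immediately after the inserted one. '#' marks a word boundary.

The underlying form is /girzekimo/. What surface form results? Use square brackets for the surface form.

Rule 1 Cluster Epenthesis: no change — [girzekimo]
Rule 2 Intervocalic Voicing: [girzekimo] → [girzegimo]
Rule 3 Final Vowel Raising: [girzegimo] → [girzegimu]
Rule 4 Velar Palatalization: [girzegimu] → [dirzedimu]

[dirzedimu]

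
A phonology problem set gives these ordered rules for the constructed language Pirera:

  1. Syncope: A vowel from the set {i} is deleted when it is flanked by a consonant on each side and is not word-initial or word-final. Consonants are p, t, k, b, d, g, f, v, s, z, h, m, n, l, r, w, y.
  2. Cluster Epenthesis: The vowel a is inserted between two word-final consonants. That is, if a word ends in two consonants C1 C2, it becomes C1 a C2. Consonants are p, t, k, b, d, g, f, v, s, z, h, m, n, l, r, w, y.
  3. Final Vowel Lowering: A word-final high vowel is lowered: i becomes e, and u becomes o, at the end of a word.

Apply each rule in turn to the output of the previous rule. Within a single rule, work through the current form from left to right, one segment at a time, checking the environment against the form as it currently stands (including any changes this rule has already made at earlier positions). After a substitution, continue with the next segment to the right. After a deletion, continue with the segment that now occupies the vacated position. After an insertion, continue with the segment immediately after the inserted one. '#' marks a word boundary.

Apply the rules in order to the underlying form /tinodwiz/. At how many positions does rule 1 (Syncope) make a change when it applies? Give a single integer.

2

1 Syncope: [tinodwiz] → [tnodwz]
2 Cluster Epenthesis: [tnodwz] → [tnodwaz]
3 Final Vowel Lowering: no change — [tnodwaz]
Rule 1 changed 2 position(s).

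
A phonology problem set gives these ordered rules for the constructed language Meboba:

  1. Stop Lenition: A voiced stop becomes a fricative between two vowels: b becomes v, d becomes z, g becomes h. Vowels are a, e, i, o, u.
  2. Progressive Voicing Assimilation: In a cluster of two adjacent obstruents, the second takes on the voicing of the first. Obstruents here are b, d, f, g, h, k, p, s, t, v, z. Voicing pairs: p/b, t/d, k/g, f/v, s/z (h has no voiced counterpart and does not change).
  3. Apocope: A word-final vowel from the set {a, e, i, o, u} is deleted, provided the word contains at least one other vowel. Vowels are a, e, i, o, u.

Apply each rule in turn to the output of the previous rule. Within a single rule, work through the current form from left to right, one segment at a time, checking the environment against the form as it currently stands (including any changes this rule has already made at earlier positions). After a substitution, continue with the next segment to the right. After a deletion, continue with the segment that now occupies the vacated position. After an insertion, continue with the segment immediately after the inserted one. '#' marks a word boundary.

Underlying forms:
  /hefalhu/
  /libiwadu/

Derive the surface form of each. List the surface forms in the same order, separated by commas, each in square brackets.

[hefalh], [liviwaz]

/hefalhu/:
  1 Stop Lenition: no change — [hefalhu]
  2 Progressive Voicing Assimilation: no change — [hefalhu]
  3 Apocope: [hefalhu] → [hefalh]
/libiwadu/:
  1 Stop Lenition: [libiwadu] → [liviwazu]
  2 Progressive Voicing Assimilation: no change — [liviwazu]
  3 Apocope: [liviwazu] → [liviwaz]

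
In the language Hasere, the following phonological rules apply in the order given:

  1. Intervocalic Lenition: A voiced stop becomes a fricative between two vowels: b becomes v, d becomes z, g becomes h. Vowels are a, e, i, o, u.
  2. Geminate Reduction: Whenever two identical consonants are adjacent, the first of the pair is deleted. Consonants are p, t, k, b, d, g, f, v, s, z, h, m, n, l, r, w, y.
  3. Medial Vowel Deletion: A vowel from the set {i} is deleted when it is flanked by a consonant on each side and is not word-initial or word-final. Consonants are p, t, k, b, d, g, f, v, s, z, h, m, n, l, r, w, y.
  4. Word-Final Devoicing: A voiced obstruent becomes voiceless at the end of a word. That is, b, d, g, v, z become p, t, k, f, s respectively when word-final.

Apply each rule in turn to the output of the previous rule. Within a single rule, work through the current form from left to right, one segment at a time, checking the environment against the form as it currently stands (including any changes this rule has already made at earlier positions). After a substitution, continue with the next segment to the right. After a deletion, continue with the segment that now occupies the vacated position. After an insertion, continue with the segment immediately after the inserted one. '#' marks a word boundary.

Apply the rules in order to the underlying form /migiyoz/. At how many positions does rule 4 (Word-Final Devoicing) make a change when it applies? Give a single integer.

1

1 Intervocalic Lenition: [migiyoz] → [mihiyoz]
2 Geminate Reduction: no change — [mihiyoz]
3 Medial Vowel Deletion: [mihiyoz] → [mhyoz]
4 Word-Final Devoicing: [mhyoz] → [mhyos]
Rule 4 changed 1 position(s).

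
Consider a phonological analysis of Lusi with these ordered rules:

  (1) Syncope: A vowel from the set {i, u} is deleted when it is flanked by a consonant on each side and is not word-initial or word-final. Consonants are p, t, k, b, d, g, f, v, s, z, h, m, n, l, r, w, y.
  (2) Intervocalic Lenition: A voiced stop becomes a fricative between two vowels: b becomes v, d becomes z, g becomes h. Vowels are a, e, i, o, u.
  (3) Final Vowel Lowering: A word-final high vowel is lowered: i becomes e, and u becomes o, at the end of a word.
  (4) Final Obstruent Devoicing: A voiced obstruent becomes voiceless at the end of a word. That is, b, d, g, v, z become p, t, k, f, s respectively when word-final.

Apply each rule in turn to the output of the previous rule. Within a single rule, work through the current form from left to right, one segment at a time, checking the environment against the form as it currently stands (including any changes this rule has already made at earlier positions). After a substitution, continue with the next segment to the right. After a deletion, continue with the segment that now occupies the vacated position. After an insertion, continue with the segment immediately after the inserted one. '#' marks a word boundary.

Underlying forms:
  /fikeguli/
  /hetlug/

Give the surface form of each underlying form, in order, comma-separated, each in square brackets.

[fkegle], [hetlk]

/fikeguli/:
  (1) Syncope: [fikeguli] → [fkegli]
  (2) Intervocalic Lenition: no change — [fkegli]
  (3) Final Vowel Lowering: [fkegli] → [fkegle]
  (4) Final Obstruent Devoicing: no change — [fkegle]
/hetlug/:
  (1) Syncope: [hetlug] → [hetlg]
  (2) Intervocalic Lenition: no change — [hetlg]
  (3) Final Vowel Lowering: no change — [hetlg]
  (4) Final Obstruent Devoicing: [hetlg] → [hetlk]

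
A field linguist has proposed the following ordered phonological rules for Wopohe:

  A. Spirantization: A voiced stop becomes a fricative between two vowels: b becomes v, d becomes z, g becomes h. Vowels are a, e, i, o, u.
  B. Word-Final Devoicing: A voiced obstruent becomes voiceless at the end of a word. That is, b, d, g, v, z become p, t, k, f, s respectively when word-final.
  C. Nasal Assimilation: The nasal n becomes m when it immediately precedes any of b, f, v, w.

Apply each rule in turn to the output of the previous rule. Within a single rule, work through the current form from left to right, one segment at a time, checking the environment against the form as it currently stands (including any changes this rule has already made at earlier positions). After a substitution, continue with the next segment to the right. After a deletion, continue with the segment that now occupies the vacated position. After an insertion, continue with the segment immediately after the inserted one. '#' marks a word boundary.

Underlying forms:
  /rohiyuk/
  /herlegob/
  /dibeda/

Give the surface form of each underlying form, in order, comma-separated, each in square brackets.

/rohiyuk/:
  A Spirantization: no change — [rohiyuk]
  B Word-Final Devoicing: no change — [rohiyuk]
  C Nasal Assimilation: no change — [rohiyuk]
/herlegob/:
  A Spirantization: [herlegob] → [herlehob]
  B Word-Final Devoicing: [herlehob] → [herlehop]
  C Nasal Assimilation: no change — [herlehop]
/dibeda/:
  A Spirantization: [dibeda] → [diveza]
  B Word-Final Devoicing: no change — [diveza]
  C Nasal Assimilation: no change — [diveza]

[rohiyuk], [herlehop], [diveza]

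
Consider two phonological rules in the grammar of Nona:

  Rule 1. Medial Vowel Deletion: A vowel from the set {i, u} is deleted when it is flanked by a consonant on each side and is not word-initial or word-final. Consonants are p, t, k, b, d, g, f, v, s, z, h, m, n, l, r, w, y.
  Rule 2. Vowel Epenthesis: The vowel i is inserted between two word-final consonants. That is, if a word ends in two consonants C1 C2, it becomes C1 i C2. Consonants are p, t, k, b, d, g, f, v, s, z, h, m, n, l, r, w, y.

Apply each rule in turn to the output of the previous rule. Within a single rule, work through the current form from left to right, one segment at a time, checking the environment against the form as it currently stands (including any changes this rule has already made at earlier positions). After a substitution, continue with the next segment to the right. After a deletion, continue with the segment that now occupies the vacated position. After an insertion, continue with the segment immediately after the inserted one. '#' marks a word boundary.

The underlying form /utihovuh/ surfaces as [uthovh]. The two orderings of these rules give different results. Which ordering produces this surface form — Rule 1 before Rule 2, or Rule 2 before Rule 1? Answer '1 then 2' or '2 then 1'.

Order 1 then 2:
  1 Medial Vowel Deletion: [utihovuh] → [uthovh]
  2 Vowel Epenthesis: [uthovh] → [uthovih]
  result: [uthovih]
Order 2 then 1:
  2 Vowel Epenthesis: no change — [utihovuh]
  1 Medial Vowel Deletion: [utihovuh] → [uthovh]
  result: [uthovh]

2 then 1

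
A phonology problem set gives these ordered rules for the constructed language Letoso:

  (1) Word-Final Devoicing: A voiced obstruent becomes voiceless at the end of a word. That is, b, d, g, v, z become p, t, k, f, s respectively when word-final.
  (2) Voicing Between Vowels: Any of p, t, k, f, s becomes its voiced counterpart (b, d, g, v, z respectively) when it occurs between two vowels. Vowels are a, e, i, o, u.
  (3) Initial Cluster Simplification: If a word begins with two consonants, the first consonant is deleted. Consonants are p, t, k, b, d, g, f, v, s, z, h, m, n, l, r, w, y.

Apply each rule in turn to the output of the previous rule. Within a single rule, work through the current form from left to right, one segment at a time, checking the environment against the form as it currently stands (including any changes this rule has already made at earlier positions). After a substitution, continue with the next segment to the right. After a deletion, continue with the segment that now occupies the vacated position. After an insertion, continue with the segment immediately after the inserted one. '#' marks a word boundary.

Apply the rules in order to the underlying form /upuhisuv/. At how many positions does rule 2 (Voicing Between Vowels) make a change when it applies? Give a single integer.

2

(1) Word-Final Devoicing: [upuhisuv] → [upuhisuf]
(2) Voicing Between Vowels: [upuhisuf] → [ubuhizuf]
(3) Initial Cluster Simplification: no change — [ubuhizuf]
Rule 2 changed 2 position(s).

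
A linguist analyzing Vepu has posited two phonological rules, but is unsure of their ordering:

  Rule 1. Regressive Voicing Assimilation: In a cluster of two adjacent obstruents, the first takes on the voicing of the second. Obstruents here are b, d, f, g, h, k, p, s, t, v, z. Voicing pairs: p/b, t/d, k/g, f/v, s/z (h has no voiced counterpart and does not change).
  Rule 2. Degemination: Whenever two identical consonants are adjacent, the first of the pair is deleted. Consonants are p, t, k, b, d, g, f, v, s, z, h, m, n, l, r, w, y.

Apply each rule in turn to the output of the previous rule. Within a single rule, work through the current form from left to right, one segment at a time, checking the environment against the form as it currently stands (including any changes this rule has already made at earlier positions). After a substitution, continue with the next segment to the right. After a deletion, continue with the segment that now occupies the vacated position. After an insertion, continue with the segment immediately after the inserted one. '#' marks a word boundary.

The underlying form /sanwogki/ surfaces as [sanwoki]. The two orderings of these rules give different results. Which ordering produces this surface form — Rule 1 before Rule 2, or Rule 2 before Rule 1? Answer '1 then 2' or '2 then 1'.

1 then 2

Order 1 then 2:
  1 Regressive Voicing Assimilation: [sanwogki] → [sanwokki]
  2 Degemination: [sanwokki] → [sanwoki]
  result: [sanwoki]
Order 2 then 1:
  2 Degemination: no change — [sanwogki]
  1 Regressive Voicing Assimilation: [sanwogki] → [sanwokki]
  result: [sanwokki]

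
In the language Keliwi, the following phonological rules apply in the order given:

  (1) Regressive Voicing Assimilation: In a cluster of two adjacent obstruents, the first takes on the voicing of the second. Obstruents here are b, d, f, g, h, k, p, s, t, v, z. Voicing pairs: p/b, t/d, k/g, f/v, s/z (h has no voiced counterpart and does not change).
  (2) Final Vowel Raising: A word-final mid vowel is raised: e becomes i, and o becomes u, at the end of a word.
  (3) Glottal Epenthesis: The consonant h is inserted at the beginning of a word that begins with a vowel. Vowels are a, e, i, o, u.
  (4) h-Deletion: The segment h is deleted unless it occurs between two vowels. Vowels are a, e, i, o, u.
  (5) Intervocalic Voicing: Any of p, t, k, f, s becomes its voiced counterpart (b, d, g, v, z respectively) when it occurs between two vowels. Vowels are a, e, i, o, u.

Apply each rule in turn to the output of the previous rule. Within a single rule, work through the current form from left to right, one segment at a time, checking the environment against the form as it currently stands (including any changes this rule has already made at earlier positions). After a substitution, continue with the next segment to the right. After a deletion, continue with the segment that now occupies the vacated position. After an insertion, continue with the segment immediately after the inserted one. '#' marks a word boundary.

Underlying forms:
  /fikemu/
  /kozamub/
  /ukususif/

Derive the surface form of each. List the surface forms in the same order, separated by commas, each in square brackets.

[figemu], [kozamub], [uguzuzif]

/fikemu/:
  (1) Regressive Voicing Assimilation: no change — [fikemu]
  (2) Final Vowel Raising: no change — [fikemu]
  (3) Glottal Epenthesis: no change — [fikemu]
  (4) h-Deletion: no change — [fikemu]
  (5) Intervocalic Voicing: [fikemu] → [figemu]
/kozamub/:
  (1) Regressive Voicing Assimilation: no change — [kozamub]
  (2) Final Vowel Raising: no change — [kozamub]
  (3) Glottal Epenthesis: no change — [kozamub]
  (4) h-Deletion: no change — [kozamub]
  (5) Intervocalic Voicing: no change — [kozamub]
/ukususif/:
  (1) Regressive Voicing Assimilation: no change — [ukususif]
  (2) Final Vowel Raising: no change — [ukususif]
  (3) Glottal Epenthesis: [ukususif] → [hukususif]
  (4) h-Deletion: [hukususif] → [ukususif]
  (5) Intervocalic Voicing: [ukususif] → [uguzuzif]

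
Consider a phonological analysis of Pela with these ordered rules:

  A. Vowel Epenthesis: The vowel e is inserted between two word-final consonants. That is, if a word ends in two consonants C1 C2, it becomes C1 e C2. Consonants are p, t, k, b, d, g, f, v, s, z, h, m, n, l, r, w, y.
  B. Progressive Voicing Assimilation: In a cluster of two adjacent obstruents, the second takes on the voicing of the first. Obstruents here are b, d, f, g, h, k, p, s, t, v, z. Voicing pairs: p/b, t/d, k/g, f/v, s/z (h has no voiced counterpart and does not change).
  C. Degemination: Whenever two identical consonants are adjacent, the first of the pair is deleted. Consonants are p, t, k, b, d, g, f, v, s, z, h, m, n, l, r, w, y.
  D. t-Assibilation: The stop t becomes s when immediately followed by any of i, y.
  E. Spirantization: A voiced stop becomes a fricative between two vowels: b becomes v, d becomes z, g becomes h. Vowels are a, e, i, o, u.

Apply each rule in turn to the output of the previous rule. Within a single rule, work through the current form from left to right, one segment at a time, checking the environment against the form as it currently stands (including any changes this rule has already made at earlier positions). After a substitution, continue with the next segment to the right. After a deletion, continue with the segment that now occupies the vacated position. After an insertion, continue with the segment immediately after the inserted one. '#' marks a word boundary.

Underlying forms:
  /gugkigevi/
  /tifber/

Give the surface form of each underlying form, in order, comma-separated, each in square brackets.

/gugkigevi/:
  A Vowel Epenthesis: no change — [gugkigevi]
  B Progressive Voicing Assimilation: [gugkigevi] → [guggigevi]
  C Degemination: [guggigevi] → [gugigevi]
  D t-Assibilation: no change — [gugigevi]
  E Spirantization: [gugigevi] → [guhihevi]
/tifber/:
  A Vowel Epenthesis: no change — [tifber]
  B Progressive Voicing Assimilation: [tifber] → [tifper]
  C Degemination: no change — [tifper]
  D t-Assibilation: [tifper] → [sifper]
  E Spirantization: no change — [sifper]

[guhihevi], [sifper]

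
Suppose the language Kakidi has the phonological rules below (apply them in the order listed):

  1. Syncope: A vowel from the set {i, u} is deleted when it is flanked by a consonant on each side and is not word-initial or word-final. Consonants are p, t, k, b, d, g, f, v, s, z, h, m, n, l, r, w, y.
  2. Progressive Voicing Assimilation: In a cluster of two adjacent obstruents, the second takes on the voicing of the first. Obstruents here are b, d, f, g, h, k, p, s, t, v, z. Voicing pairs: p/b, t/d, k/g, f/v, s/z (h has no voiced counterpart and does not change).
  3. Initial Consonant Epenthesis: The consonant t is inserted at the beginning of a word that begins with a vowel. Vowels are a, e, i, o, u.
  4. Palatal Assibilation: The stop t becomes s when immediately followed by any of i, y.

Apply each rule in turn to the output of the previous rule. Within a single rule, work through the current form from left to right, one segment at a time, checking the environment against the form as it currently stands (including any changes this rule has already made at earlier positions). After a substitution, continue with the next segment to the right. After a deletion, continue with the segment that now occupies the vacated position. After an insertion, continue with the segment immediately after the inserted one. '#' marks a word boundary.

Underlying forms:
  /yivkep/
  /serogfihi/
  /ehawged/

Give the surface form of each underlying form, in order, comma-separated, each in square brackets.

[yvgep], [serogvhi], [tehawged]

/yivkep/:
  1 Syncope: [yivkep] → [yvkep]
  2 Progressive Voicing Assimilation: [yvkep] → [yvgep]
  3 Initial Consonant Epenthesis: no change — [yvgep]
  4 Palatal Assibilation: no change — [yvgep]
/serogfihi/:
  1 Syncope: [serogfihi] → [serogfhi]
  2 Progressive Voicing Assimilation: [serogfhi] → [serogvhi]
  3 Initial Consonant Epenthesis: no change — [serogvhi]
  4 Palatal Assibilation: no change — [serogvhi]
/ehawged/:
  1 Syncope: no change — [ehawged]
  2 Progressive Voicing Assimilation: no change — [ehawged]
  3 Initial Consonant Epenthesis: [ehawged] → [tehawged]
  4 Palatal Assibilation: no change — [tehawged]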